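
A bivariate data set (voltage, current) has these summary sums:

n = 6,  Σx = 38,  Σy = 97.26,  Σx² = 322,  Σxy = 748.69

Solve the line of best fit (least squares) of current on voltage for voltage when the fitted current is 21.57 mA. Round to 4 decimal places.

Sxx = Σx² − (Σx)²/n = 322 − 240.666667 = 81.333333
Sxy = Σxy − (Σx)(Σy)/n = 748.69 − 615.98 = 132.71
b = Sxy/Sxx = 132.71/81.333333 = 1.631680
a = ȳ − b·x̄ = 16.21 − 1.631680·6.333333 = 5.876025
Set a + b·x = 21.57: x = (21.57 − 5.876025) / 1.631680 = 9.618291

9.6183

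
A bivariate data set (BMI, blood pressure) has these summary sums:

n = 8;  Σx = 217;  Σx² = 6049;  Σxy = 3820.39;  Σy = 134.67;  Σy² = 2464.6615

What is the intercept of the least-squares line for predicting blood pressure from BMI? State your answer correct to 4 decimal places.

-11.0559

Sxx = Σx² − (Σx)²/n = 6049 − 5886.125 = 162.875
Sxy = Σxy − (Σx)(Σy)/n = 3820.39 − 3652.92375 = 167.46625
b = Sxy/Sxx = 167.46625/162.875 = 1.028189
a = ȳ − b·x̄ = 16.83375 − 1.028189·27.125 = -11.055871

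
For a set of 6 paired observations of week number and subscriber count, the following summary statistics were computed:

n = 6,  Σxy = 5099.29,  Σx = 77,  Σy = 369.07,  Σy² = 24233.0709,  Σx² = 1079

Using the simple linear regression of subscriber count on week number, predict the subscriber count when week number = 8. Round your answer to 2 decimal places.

Sxx = Σx² − (Σx)²/n = 1079 − 988.166667 = 90.833333
Sxy = Σxy − (Σx)(Σy)/n = 5099.29 − 4736.398333 = 362.891667
b = Sxy/Sxx = 362.891667/90.833333 = 3.995138
a = ȳ − b·x̄ = 61.511667 − 3.995138·12.833333 = 10.240734
ŷ(8) = a + b·8 = 10.240734 + 3.995138·8 = 42.201835

42.20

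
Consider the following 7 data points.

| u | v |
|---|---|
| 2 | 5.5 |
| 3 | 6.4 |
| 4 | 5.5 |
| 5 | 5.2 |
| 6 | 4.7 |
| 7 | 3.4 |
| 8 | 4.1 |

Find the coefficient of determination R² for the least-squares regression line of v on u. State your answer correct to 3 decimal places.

0.726

n = 7, Σx = 35, Σy = 34.8, Σxy = 163, Σx² = 203, Σy² = 178.96
Sxx = Σx² − (Σx)²/n = 203 − 175 = 28
Sxy = Σxy − (Σx)(Σy)/n = 163 − 174 = -11
Syy = Σy² − (Σy)²/n = 178.96 − 173.005714 = 5.954286
R² = Sxy²/(Sxx·Syy) = (-11)²/(28·5.954286) = 0.725768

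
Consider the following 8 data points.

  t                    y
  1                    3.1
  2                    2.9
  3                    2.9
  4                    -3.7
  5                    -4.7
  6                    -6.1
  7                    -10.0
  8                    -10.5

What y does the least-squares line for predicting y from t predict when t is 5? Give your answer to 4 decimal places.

-4.3798

n = 8, Σx = 36, Σy = -26.1, Σxy = -211.3, Σx² = 204
Sxx = Σx² − (Σx)²/n = 204 − 162 = 42
Sxy = Σxy − (Σx)(Σy)/n = -211.3 − (-117.45) = -93.85
b = Sxy/Sxx = -93.85/42 = -2.234524
a = ȳ − b·x̄ = -3.2625 − (-2.234524)·4.5 = 6.792857
ŷ(5) = a + b·5 = 6.792857 + (-2.234524)·5 = -4.379762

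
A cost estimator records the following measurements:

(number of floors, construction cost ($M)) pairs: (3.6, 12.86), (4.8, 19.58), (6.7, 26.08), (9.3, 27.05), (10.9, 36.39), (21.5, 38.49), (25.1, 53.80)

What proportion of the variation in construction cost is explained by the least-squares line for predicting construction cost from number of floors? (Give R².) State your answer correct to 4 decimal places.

n = 7, Σx = 81.9, Σy = 214.25, Σxy = 3141.147, Σx² = 1378.45, Σy² = 7660.7771
Sxx = Σx² − (Σx)²/n = 1378.45 − 958.23 = 420.22
Sxy = Σxy − (Σx)(Σy)/n = 3141.147 − 2506.725 = 634.422
Syy = Σy² − (Σy)²/n = 7660.7771 − 6557.580357 = 1103.196743
R² = Sxy²/(Sxx·Syy) = (634.422)²/(420.22·1103.196743) = 0.868214

0.8682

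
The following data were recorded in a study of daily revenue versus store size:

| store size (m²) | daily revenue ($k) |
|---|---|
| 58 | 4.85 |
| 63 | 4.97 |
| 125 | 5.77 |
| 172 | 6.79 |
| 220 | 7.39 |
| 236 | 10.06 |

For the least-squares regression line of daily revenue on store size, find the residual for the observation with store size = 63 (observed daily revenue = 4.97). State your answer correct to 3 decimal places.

n = 6, Σx = 874, Σy = 39.83, Σxy = 6483.5, Σx² = 156638
Sxx = Σx² − (Σx)²/n = 156638 − 127312.666667 = 29325.333333
Sxy = Σxy − (Σx)(Σy)/n = 6483.5 − 5801.903333 = 681.596667
b = Sxy/Sxx = 681.596667/29325.333333 = 0.023243
a = ȳ − b·x̄ = 6.638333 − 0.023243·145.666667 = 3.252663
ŷ(63) = 3.252663 + 0.023243·63 = 4.716946
residual = y − ŷ = 4.97 − 4.716946 = 0.253054

0.253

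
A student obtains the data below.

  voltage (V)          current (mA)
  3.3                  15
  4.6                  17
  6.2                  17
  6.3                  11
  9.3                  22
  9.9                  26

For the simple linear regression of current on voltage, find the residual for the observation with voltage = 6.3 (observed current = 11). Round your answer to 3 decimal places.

-6.535

n = 6, Σx = 39.6, Σy = 108, Σxy = 764.4, Σx² = 294.68
Sxx = Σx² − (Σx)²/n = 294.68 − 261.36 = 33.32
Sxy = Σxy − (Σx)(Σy)/n = 764.4 − 712.8 = 51.6
b = Sxy/Sxx = 51.6/33.32 = 1.548619
a = ȳ − b·x̄ = 18 − 1.548619·6.6 = 7.779112
ŷ(6.3) = 7.779112 + 1.548619·6.3 = 17.535414
residual = y − ŷ = 11 − 17.535414 = -6.535414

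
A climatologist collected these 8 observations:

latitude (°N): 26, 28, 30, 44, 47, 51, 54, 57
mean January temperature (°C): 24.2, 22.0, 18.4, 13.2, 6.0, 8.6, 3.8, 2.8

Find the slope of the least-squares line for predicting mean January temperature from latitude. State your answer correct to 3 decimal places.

n = 8, Σx = 337, Σy = 99, Σxy = 3463.4, Σx² = 15271
Sxx = Σx² − (Σx)²/n = 15271 − 14196.125 = 1074.875
Sxy = Σxy − (Σx)(Σy)/n = 3463.4 − 4170.375 = -706.975
b = Sxy/Sxx = -706.975/1074.875 = -0.657728

-0.658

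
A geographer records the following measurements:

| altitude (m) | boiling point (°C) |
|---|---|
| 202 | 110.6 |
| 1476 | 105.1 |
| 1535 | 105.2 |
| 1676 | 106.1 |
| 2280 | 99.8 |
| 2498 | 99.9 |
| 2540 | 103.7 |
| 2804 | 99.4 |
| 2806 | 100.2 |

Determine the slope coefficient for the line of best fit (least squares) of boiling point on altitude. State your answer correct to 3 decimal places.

-0.004

n = 9, Σx = 17817, Σy = 930, Σxy = 1817145.4, Σx² = 41010637
Sxx = Σx² − (Σx)²/n = 41010637 − 35271721 = 5738916
Sxy = Σxy − (Σx)(Σy)/n = 1817145.4 − 1841090 = -23944.6
b = Sxy/Sxx = -23944.6/5738916 = -0.004172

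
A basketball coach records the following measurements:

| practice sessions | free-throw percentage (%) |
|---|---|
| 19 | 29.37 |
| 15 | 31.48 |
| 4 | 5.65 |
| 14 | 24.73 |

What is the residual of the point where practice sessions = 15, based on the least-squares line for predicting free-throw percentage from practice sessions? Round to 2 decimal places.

5.18

n = 4, Σx = 52, Σy = 91.23, Σxy = 1399.05, Σx² = 798
Sxx = Σx² − (Σx)²/n = 798 − 676 = 122
Sxy = Σxy − (Σx)(Σy)/n = 1399.05 − 1185.99 = 213.06
b = Sxy/Sxx = 213.06/122 = 1.746393
a = ȳ − b·x̄ = 22.8075 − 1.746393·13 = 0.104385
ŷ(15) = 0.104385 + 1.746393·15 = 26.300287
residual = y − ŷ = 31.48 − 26.300287 = 5.179713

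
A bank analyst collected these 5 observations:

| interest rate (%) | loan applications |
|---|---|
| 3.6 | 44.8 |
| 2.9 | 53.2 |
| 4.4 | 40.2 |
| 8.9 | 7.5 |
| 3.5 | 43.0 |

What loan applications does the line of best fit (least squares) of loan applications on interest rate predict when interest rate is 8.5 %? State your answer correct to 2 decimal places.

10.15

n = 5, Σx = 23.3, Σy = 188.7, Σxy = 709.69, Σx² = 132.19
Sxx = Σx² − (Σx)²/n = 132.19 − 108.578 = 23.612
Sxy = Σxy − (Σx)(Σy)/n = 709.69 − 879.342 = -169.652
b = Sxy/Sxx = -169.652/23.612 = -7.184991
a = ȳ − b·x̄ = 37.74 − (-7.184991)·4.66 = 71.222057
ŷ(8.5) = a + b·8.5 = 71.222057 + (-7.184991)·8.5 = 10.149636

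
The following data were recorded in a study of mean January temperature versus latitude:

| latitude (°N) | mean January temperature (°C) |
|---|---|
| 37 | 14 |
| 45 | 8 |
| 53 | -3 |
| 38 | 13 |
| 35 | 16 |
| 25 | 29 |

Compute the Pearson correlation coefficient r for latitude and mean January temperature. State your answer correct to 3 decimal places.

n = 6, Σx = 233, Σy = 77, Σxy = 2498, Σx² = 9497, Σy² = 1535
Sxx = Σx² − (Σx)²/n = 9497 − 9048.166667 = 448.833333
Sxy = Σxy − (Σx)(Σy)/n = 2498 − 2990.166667 = -492.166667
Syy = Σy² − (Σy)²/n = 1535 − 988.166667 = 546.833333
r = Sxy/√(Sxx·Syy) = -492.166667/√(245437.027778) = -492.166667/495.416015 = -0.993441

-0.993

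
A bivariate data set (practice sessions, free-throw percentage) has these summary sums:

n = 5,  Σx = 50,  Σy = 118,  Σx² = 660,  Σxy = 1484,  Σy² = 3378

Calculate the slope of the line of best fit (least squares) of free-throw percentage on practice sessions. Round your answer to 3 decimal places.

1.900

Sxx = Σx² − (Σx)²/n = 660 − 500 = 160
Sxy = Σxy − (Σx)(Σy)/n = 1484 − 1180 = 304
b = Sxy/Sxx = 304/160 = 1.9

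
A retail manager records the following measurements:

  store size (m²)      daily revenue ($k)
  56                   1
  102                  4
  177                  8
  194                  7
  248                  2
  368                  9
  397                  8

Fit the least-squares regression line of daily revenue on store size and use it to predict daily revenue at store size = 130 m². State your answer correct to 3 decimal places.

n = 7, Σx = 1542, Σy = 39, Σxy = 10222, Σx² = 437042
Sxx = Σx² − (Σx)²/n = 437042 − 339680.571429 = 97361.428571
Sxy = Σxy − (Σx)(Σy)/n = 10222 − 8591.142857 = 1630.857143
b = Sxy/Sxx = 1630.857143/97361.428571 = 0.016751
a = ȳ − b·x̄ = 5.571429 − 0.016751·220.285714 = 1.881522
ŷ(130) = a + b·130 = 1.881522 + 0.016751·130 = 4.059094

4.059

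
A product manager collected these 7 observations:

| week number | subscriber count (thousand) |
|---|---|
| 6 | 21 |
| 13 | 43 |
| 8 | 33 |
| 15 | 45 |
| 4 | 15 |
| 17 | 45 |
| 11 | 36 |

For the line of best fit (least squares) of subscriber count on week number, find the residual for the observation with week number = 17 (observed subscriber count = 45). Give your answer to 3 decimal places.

-4.358

n = 7, Σx = 74, Σy = 238, Σxy = 2845, Σx² = 920
Sxx = Σx² − (Σx)²/n = 920 − 782.285714 = 137.714286
Sxy = Σxy − (Σx)(Σy)/n = 2845 − 2516 = 329
b = Sxy/Sxx = 329/137.714286 = 2.389004
a = ȳ − b·x̄ = 34 − 2.389004·10.571429 = 8.744813
ŷ(17) = 8.744813 + 2.389004·17 = 49.357884
residual = y − ŷ = 45 − 49.357884 = -4.357884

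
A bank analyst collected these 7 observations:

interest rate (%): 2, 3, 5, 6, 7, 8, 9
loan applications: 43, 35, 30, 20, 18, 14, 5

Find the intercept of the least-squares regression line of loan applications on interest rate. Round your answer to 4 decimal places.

n = 7, Σx = 40, Σy = 165, Σxy = 744, Σx² = 268
Sxx = Σx² − (Σx)²/n = 268 − 228.571429 = 39.428571
Sxy = Σxy − (Σx)(Σy)/n = 744 − 942.857143 = -198.857143
b = Sxy/Sxx = -198.857143/39.428571 = -5.043478
a = ȳ − b·x̄ = 23.571429 − (-5.043478)·5.714286 = 52.391304

52.3913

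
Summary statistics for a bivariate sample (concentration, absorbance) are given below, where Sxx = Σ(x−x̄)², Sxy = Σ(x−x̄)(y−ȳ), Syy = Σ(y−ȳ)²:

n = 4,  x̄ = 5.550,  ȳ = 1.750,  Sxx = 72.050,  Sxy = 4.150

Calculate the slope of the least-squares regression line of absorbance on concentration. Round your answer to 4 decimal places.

b = Sxy/Sxx = 4.15/72.05 = 0.057599

0.0576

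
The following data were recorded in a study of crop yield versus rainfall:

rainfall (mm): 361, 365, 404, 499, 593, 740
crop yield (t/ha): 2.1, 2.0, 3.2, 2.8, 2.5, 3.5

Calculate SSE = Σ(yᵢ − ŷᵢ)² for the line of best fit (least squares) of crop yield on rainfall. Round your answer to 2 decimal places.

n = 6, Σx = 2962, Σy = 16.1, Σxy = 8250.6, Σx² = 1575012, Σy² = 44.99
Sxx = Σx² − (Σx)²/n = 1575012 − 1462240.666667 = 112771.333333
Sxy = Σxy − (Σx)(Σy)/n = 8250.6 − 7948.033333 = 302.566667
Syy = Σy² − (Σy)²/n = 44.99 − 43.201667 = 1.788333
b = Sxy/Sxx = 302.566667/112771.333333 = 0.002683
SSE = Syy − b·Sxy = 1.788333 − 0.002683·302.566667 = 0.976544

0.98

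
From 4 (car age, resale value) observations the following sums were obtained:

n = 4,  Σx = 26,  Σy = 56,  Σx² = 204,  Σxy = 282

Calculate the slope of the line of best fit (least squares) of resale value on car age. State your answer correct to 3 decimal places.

-2.343

Sxx = Σx² − (Σx)²/n = 204 − 169 = 35
Sxy = Σxy − (Σx)(Σy)/n = 282 − 364 = -82
b = Sxy/Sxx = -82/35 = -2.342857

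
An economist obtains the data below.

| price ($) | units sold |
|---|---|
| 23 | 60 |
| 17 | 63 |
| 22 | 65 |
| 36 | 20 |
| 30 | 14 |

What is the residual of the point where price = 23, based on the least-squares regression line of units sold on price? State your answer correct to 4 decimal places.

7.8165

n = 5, Σx = 128, Σy = 222, Σxy = 5021, Σx² = 3498
Sxx = Σx² − (Σx)²/n = 3498 − 3276.8 = 221.2
Sxy = Σxy − (Σx)(Σy)/n = 5021 − 5683.2 = -662.2
b = Sxy/Sxx = -662.2/221.2 = -2.993671
a = ȳ − b·x̄ = 44.4 − (-2.993671)·25.6 = 121.037975
ŷ(23) = 121.037975 + (-2.993671)·23 = 52.183544
residual = y − ŷ = 60 − 52.183544 = 7.816456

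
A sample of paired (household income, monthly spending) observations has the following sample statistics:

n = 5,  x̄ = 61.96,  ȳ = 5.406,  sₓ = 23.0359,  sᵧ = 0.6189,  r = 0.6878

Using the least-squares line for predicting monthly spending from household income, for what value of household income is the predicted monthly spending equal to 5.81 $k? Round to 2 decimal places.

83.82

b = r · sᵧ/sₓ = 0.6878 · 0.6189/23.0359 = 0.018479
a = ȳ − b·x̄ = 5.406 − 0.018479·61.96 = 4.261044
Set a + b·x = 5.81: x = (5.81 − 4.261044) / 0.018479 = 83.822705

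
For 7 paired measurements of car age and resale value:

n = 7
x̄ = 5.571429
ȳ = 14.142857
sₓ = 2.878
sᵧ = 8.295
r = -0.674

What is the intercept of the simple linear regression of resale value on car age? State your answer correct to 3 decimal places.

b = r · sᵧ/sₓ = -0.674 · 8.295/2.878 = -1.942609
a = ȳ − b·x̄ = 14.142857 − (-1.942609)·5.571429 = 24.965968

24.966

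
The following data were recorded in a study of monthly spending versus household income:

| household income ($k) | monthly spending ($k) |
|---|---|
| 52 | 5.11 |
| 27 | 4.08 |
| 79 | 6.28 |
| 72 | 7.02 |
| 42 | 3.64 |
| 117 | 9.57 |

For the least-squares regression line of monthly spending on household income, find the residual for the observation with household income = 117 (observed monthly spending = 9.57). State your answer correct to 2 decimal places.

n = 6, Σx = 389, Σy = 35.7, Σxy = 2650.01, Σx² = 30311
Sxx = Σx² − (Σx)²/n = 30311 − 25220.166667 = 5090.833333
Sxy = Σxy − (Σx)(Σy)/n = 2650.01 − 2314.55 = 335.46
b = Sxy/Sxx = 335.46/5090.833333 = 0.065895
a = ȳ − b·x̄ = 5.95 − 0.065895·64.833333 = 1.677813
ŷ(117) = 1.677813 + 0.065895·117 = 9.387518
residual = y − ŷ = 9.57 − 9.387518 = 0.182482

0.18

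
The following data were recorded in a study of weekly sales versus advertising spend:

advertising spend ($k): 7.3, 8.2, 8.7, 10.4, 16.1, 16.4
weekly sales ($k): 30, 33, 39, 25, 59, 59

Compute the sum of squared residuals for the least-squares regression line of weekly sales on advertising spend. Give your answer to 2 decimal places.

228.38

n = 6, Σx = 67.1, Σy = 245, Σxy = 3006.4, Σx² = 832.55, Σy² = 11097
Sxx = Σx² − (Σx)²/n = 832.55 − 750.401667 = 82.148333
Sxy = Σxy − (Σx)(Σy)/n = 3006.4 − 2739.916667 = 266.483333
Syy = Σy² − (Σy)²/n = 11097 − 10004.166667 = 1092.833333
b = Sxy/Sxx = 266.483333/82.148333 = 3.243929
SSE = Syy − b·Sxy = 1092.833333 − 3.243929·266.483333 = 228.380409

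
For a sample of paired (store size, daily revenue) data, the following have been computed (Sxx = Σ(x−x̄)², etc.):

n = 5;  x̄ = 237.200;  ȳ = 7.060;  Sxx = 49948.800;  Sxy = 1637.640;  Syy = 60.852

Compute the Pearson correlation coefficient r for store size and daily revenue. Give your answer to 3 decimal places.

r = Sxy/√(Sxx·Syy) = 1637.64/√(3039484.3776) = 1637.64/1743.411706 = 0.939331

0.939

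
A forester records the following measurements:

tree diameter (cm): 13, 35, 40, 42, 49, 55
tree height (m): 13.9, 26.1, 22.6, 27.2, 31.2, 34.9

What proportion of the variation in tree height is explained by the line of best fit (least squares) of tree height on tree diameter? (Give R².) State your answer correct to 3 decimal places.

0.921

n = 6, Σx = 234, Σy = 155.9, Σxy = 6588.9, Σx² = 10184, Σy² = 4316.47
Sxx = Σx² − (Σx)²/n = 10184 − 9126 = 1058
Sxy = Σxy − (Σx)(Σy)/n = 6588.9 − 6080.1 = 508.8
Syy = Σy² − (Σy)²/n = 4316.47 − 4050.801667 = 265.668333
R² = Sxy²/(Sxx·Syy) = (508.8)²/(1058·265.668333) = 0.921019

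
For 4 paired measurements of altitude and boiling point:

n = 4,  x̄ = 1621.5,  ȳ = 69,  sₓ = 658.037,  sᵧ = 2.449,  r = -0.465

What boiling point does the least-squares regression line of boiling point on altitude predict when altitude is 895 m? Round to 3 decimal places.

70.257

b = r · sᵧ/sₓ = -0.465 · 2.449/658.037 = -0.001731
a = ȳ − b·x̄ = 69 − (-0.001731)·1621.5 = 71.806134
ŷ(895) = a + b·895 = 71.806134 + (-0.001731)·895 = 70.257266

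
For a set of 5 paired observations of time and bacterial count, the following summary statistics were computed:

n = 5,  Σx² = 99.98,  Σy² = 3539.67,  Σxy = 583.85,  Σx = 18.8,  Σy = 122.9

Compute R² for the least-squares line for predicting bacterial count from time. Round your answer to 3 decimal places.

0.975

Sxx = Σx² − (Σx)²/n = 99.98 − 70.688 = 29.292
Sxy = Σxy − (Σx)(Σy)/n = 583.85 − 462.104 = 121.746
Syy = Σy² − (Σy)²/n = 3539.67 − 3020.882 = 518.788
R² = Sxy²/(Sxx·Syy) = (121.746)²/(29.292·518.788) = 0.975372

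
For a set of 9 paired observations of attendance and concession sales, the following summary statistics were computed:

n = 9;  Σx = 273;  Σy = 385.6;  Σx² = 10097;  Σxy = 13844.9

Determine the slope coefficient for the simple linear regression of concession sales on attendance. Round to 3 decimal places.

Sxx = Σx² − (Σx)²/n = 10097 − 8281 = 1816
Sxy = Σxy − (Σx)(Σy)/n = 13844.9 − 11696.533333 = 2148.366667
b = Sxy/Sxx = 2148.366667/1816 = 1.183021

1.183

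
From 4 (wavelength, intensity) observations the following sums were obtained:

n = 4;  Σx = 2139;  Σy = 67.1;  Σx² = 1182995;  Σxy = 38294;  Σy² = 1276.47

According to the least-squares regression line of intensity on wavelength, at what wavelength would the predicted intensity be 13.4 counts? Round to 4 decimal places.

479.9548

Sxx = Σx² − (Σx)²/n = 1182995 − 1143830.25 = 39164.75
Sxy = Σxy − (Σx)(Σy)/n = 38294 − 35881.725 = 2412.275
b = Sxy/Sxx = 2412.275/39164.75 = 0.061593
a = ȳ − b·x̄ = 16.775 − 0.061593·534.75 = -16.161864
Set a + b·x = 13.4: x = (13.4 − (-16.161864)) / 0.061593 = 479.954825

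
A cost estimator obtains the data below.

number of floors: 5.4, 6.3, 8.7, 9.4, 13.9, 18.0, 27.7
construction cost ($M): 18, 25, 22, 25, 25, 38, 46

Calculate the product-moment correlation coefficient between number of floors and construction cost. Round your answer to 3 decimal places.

0.949

n = 7, Σx = 89.4, Σy = 199, Σxy = 2986.8, Σx² = 1517.4, Σy² = 6243
Sxx = Σx² − (Σx)²/n = 1517.4 − 1141.765714 = 375.634286
Sxy = Σxy − (Σx)(Σy)/n = 2986.8 − 2541.514286 = 445.285714
Syy = Σy² − (Σy)²/n = 6243 − 5657.285714 = 585.714286
r = Sxy/√(Sxx·Syy) = 445.285714/√(220014.367347) = 445.285714/469.056891 = 0.949321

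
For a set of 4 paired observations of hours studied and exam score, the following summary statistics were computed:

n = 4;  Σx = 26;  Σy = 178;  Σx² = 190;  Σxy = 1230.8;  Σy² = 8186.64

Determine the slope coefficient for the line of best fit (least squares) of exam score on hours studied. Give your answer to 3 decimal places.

3.514

Sxx = Σx² − (Σx)²/n = 190 − 169 = 21
Sxy = Σxy − (Σx)(Σy)/n = 1230.8 − 1157 = 73.8
b = Sxy/Sxx = 73.8/21 = 3.514286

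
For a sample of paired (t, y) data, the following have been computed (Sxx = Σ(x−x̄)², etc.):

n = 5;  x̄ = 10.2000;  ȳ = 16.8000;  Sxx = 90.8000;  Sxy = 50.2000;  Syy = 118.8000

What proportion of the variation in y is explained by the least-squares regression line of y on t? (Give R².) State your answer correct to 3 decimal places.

R² = Sxy²/(Sxx·Syy) = (50.2)²/(90.8·118.8) = 0.233617

0.234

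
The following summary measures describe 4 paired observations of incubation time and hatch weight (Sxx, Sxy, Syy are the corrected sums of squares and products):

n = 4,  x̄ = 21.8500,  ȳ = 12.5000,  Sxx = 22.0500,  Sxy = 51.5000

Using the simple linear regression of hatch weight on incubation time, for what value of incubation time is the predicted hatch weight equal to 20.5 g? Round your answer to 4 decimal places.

b = Sxy/Sxx = 51.5/22.05 = 2.335601
a = ȳ − b·x̄ = 12.5 − 2.335601·21.85 = -38.532880
Set a + b·x = 20.5: x = (20.5 − (-38.532880)) / 2.335601 = 25.275243

25.2752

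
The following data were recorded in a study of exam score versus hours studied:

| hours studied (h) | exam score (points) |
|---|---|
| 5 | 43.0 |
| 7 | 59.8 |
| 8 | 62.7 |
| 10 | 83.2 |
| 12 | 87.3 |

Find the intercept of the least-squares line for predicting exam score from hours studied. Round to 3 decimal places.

11.852

n = 5, Σx = 42, Σy = 336, Σxy = 3014.8, Σx² = 382
Sxx = Σx² − (Σx)²/n = 382 − 352.8 = 29.2
Sxy = Σxy − (Σx)(Σy)/n = 3014.8 − 2822.4 = 192.4
b = Sxy/Sxx = 192.4/29.2 = 6.589041
a = ȳ − b·x̄ = 67.2 − 6.589041·8.4 = 11.852055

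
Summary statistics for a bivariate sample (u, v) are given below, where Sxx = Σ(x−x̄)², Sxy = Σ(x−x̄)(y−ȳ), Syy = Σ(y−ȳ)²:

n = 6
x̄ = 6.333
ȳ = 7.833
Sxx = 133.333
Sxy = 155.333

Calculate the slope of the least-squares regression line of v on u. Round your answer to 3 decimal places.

b = Sxy/Sxx = 155.333/133.333 = 1.165000

1.165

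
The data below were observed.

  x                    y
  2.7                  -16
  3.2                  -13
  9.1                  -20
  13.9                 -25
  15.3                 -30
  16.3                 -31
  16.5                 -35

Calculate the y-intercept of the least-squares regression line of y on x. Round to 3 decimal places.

-9.888

n = 7, Σx = 77, Σy = -170, Σxy = -2156.1, Σx² = 1065.58
Sxx = Σx² − (Σx)²/n = 1065.58 − 847 = 218.58
Sxy = Σxy − (Σx)(Σy)/n = -2156.1 − (-1870) = -286.1
b = Sxy/Sxx = -286.1/218.58 = -1.308903
a = ȳ − b·x̄ = -24.285714 − (-1.308903)·11 = -9.887782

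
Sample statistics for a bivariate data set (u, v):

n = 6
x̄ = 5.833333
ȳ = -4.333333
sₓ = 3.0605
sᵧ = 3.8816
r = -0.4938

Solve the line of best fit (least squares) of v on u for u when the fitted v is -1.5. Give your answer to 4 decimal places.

b = r · sᵧ/sₓ = -0.4938 · 3.8816/3.0605 = -0.626281
a = ȳ − b·x̄ = -4.333333 − (-0.626281)·5.833333 = -0.680025
Set a + b·x = -1.5: x = (-1.5 − (-0.680025)) / (-0.626281) = 1.309275

1.3093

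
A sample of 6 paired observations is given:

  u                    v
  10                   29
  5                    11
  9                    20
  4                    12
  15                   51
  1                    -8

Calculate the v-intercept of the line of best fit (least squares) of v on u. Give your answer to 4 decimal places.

-9.3085

n = 6, Σx = 44, Σy = 115, Σxy = 1330, Σx² = 448
Sxx = Σx² − (Σx)²/n = 448 − 322.666667 = 125.333333
Sxy = Σxy − (Σx)(Σy)/n = 1330 − 843.333333 = 486.666667
b = Sxy/Sxx = 486.666667/125.333333 = 3.882979
a = ȳ − b·x̄ = 19.166667 − 3.882979·7.333333 = -9.308511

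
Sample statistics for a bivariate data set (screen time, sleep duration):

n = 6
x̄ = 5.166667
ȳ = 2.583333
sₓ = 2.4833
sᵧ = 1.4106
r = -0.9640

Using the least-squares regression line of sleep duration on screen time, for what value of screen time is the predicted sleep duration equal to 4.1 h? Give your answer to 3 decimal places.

b = r · sᵧ/sₓ = -0.964 · 1.4106/2.4833 = -0.547585
a = ȳ − b·x̄ = 2.583333 − (-0.547585)·5.166667 = 5.412524
Set a + b·x = 4.1: x = (4.1 − 5.412524) / (-0.547585) = 2.396930

2.397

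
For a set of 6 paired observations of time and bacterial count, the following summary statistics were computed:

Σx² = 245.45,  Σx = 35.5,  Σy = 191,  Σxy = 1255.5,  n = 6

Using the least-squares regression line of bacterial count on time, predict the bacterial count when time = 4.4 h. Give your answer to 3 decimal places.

Sxx = Σx² − (Σx)²/n = 245.45 − 210.041667 = 35.408333
Sxy = Σxy − (Σx)(Σy)/n = 1255.5 − 1130.083333 = 125.416667
b = Sxy/Sxx = 125.416667/35.408333 = 3.542010
a = ȳ − b·x̄ = 31.833333 − 3.542010·5.916667 = 10.876442
ŷ(4.4) = a + b·4.4 = 10.876442 + 3.542010·4.4 = 26.461285

26.461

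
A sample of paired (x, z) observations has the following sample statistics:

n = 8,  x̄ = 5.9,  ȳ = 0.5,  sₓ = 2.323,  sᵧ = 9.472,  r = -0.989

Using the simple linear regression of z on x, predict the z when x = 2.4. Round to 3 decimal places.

14.614

b = r · sᵧ/sₓ = -0.989 · 9.472/2.323 = -4.032634
a = ȳ − b·x̄ = 0.5 − (-4.032634)·5.9 = 24.292539
ŷ(2.4) = a + b·2.4 = 24.292539 + (-4.032634)·2.4 = 14.614218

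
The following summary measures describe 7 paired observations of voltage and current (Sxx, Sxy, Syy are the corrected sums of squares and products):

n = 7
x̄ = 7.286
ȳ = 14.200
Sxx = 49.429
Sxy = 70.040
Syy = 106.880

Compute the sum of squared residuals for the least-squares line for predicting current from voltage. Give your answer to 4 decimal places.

b = Sxy/Sxx = 70.04/49.429 = 1.416982
SSE = Syy − b·Sxy = 106.88 − 1.416982·70.04 = 7.634585

7.6346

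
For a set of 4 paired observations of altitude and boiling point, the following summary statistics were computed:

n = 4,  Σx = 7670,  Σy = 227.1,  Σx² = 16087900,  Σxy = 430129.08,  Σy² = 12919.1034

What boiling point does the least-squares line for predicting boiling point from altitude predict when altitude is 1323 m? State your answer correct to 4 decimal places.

Sxx = Σx² − (Σx)²/n = 16087900 − 14707225 = 1380675
Sxy = Σxy − (Σx)(Σy)/n = 430129.08 − 435464.25 = -5335.17
b = Sxy/Sxx = -5335.17/1380675 = -0.003864
a = ȳ − b·x̄ = 56.775 − (-0.003864)·1917.5 = 64.184556
ŷ(1323) = a + b·1323 = 64.184556 + (-0.003864)·1323 = 59.072252

59.0723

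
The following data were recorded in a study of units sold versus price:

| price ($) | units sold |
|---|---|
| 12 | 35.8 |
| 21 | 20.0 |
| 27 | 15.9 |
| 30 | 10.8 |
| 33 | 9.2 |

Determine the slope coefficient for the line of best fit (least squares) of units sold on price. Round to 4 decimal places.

n = 5, Σx = 123, Σy = 91.7, Σxy = 1906.5, Σx² = 3303
Sxx = Σx² − (Σx)²/n = 3303 − 3025.8 = 277.2
Sxy = Σxy − (Σx)(Σy)/n = 1906.5 − 2255.82 = -349.32
b = Sxy/Sxx = -349.32/277.2 = -1.260173

-1.2602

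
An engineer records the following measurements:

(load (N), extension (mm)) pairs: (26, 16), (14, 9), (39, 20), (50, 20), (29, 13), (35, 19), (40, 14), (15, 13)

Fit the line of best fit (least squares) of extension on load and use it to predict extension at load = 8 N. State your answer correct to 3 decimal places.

9.729

n = 8, Σx = 248, Σy = 124, Σxy = 4119, Σx² = 8784
Sxx = Σx² − (Σx)²/n = 8784 − 7688 = 1096
Sxy = Σxy − (Σx)(Σy)/n = 4119 − 3844 = 275
b = Sxy/Sxx = 275/1096 = 0.250912
a = ȳ − b·x̄ = 15.5 − 0.250912·31 = 7.721715
ŷ(8) = a + b·8 = 7.721715 + 0.250912·8 = 9.729015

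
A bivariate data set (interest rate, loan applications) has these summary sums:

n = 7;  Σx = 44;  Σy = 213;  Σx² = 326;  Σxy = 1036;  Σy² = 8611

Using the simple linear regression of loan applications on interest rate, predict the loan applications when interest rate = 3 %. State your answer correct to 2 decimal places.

50.56

Sxx = Σx² − (Σx)²/n = 326 − 276.571429 = 49.428571
Sxy = Σxy − (Σx)(Σy)/n = 1036 − 1338.857143 = -302.857143
b = Sxy/Sxx = -302.857143/49.428571 = -6.127168
a = ȳ − b·x̄ = 30.428571 − (-6.127168)·6.285714 = 68.942197
ŷ(3) = a + b·3 = 68.942197 + (-6.127168)·3 = 50.560694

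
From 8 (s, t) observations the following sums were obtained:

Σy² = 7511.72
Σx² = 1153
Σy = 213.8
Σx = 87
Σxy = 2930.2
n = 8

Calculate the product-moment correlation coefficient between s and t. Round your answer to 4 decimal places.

Sxx = Σx² − (Σx)²/n = 1153 − 946.125 = 206.875
Sxy = Σxy − (Σx)(Σy)/n = 2930.2 − 2325.075 = 605.125
Syy = Σy² − (Σy)²/n = 7511.72 − 5713.805 = 1797.915
r = Sxy/√(Sxx·Syy) = 605.125/√(371943.665625) = 605.125/609.871844 = 0.992217

0.9922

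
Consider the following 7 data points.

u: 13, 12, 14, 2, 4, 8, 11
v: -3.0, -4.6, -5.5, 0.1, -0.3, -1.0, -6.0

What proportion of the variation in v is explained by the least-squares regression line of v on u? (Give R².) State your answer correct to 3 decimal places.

0.738

n = 7, Σx = 64, Σy = -20.3, Σxy = -246.2, Σx² = 714, Σy² = 97.51
Sxx = Σx² − (Σx)²/n = 714 − 585.142857 = 128.857143
Sxy = Σxy − (Σx)(Σy)/n = -246.2 − (-185.6) = -60.6
Syy = Σy² − (Σy)²/n = 97.51 − 58.87 = 38.64
R² = Sxy²/(Sxx·Syy) = (-60.6)²/(128.857143·38.64) = 0.737564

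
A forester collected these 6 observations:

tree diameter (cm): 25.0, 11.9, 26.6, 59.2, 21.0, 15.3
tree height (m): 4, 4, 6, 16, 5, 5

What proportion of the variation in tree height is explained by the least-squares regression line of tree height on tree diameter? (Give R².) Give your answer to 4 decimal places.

0.9140

n = 6, Σx = 159, Σy = 40, Σxy = 1435.9, Σx² = 5653.9, Σy² = 374
Sxx = Σx² − (Σx)²/n = 5653.9 − 4213.5 = 1440.4
Sxy = Σxy − (Σx)(Σy)/n = 1435.9 − 1060 = 375.9
Syy = Σy² − (Σy)²/n = 374 − 266.666667 = 107.333333
R² = Sxy²/(Sxx·Syy) = (375.9)²/(1440.4·107.333333) = 0.913959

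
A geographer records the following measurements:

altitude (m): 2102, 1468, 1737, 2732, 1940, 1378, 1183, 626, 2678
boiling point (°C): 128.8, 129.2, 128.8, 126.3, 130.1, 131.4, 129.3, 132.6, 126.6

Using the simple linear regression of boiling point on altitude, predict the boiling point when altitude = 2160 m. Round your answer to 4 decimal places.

128.1863

n = 9, Σx = 15844, Σy = 1163.1, Σxy = 2037647.9, Σx² = 31679954
Sxx = Σx² − (Σx)²/n = 31679954 − 27892481.777778 = 3787472.222222
Sxy = Σxy − (Σx)(Σy)/n = 2037647.9 − 2047572.933333 = -9925.033333
b = Sxy/Sxx = -9925.033333/3787472.222222 = -0.002620
a = ȳ − b·x̄ = 129.233333 − (-0.002620)·1760.444444 = 133.846561
ŷ(2160) = a + b·2160 = 133.846561 + (-0.002620)·2160 = 128.186302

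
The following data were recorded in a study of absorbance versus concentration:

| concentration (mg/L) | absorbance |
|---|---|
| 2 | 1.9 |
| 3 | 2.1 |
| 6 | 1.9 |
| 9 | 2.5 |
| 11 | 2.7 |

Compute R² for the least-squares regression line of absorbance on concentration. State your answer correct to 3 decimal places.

0.767

n = 5, Σx = 31, Σy = 11.1, Σxy = 73.7, Σx² = 251, Σy² = 25.17
Sxx = Σx² − (Σx)²/n = 251 − 192.2 = 58.8
Sxy = Σxy − (Σx)(Σy)/n = 73.7 − 68.82 = 4.88
Syy = Σy² − (Σy)²/n = 25.17 − 24.642 = 0.528
R² = Sxy²/(Sxx·Syy) = (4.88)²/(58.8·0.528) = 0.767058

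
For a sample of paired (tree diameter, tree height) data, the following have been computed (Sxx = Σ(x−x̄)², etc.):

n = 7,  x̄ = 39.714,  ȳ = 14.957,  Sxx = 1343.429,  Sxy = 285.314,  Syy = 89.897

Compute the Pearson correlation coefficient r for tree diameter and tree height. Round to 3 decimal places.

r = Sxy/√(Sxx·Syy) = 285.314/√(120770.236813) = 285.314/347.520124 = 0.821000

0.821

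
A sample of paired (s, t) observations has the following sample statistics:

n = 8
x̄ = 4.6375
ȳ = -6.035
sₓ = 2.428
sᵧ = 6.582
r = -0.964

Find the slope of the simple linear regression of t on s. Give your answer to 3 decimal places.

b = r · sᵧ/sₓ = -0.964 · 6.582/2.428 = -2.613282

-2.613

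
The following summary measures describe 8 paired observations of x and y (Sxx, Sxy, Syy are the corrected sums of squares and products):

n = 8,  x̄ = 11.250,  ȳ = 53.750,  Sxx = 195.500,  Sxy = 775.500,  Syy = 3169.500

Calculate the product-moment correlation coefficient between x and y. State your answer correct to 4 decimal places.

r = Sxy/√(Sxx·Syy) = 775.5/√(619637.25) = 775.5/787.170407 = 0.985174

0.9852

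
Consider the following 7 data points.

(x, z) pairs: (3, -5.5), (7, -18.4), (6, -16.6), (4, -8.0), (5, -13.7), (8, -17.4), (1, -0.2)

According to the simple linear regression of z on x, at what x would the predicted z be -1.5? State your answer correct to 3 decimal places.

1.307

n = 7, Σx = 34, Σy = -79.8, Σxy = -484.8, Σx² = 200
Sxx = Σx² − (Σx)²/n = 200 − 165.142857 = 34.857143
Sxy = Σxy − (Σx)(Σy)/n = -484.8 − (-387.6) = -97.2
b = Sxy/Sxx = -97.2/34.857143 = -2.788525
a = ȳ − b·x̄ = -11.4 − (-2.788525)·4.857143 = 2.144262
Set a + b·x = -1.5: x = (-1.5 − 2.144262) / (-2.788525) = 1.306878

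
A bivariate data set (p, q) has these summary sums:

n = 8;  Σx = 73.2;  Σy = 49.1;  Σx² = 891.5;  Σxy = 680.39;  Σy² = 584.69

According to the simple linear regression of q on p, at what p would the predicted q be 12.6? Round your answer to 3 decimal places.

15.350

Sxx = Σx² − (Σx)²/n = 891.5 − 669.78 = 221.72
Sxy = Σxy − (Σx)(Σy)/n = 680.39 − 449.265 = 231.125
b = Sxy/Sxx = 231.125/221.72 = 1.042418
a = ȳ − b·x̄ = 6.1375 − 1.042418·9.15 = -3.400628
Set a + b·x = 12.6: x = (12.6 − (-3.400628)) / 1.042418 = 15.349526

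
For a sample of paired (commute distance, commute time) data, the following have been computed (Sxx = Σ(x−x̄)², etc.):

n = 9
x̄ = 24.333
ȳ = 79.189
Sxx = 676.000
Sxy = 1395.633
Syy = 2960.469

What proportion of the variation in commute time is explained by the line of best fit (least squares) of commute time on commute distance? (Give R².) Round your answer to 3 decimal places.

R² = Sxy²/(Sxx·Syy) = (1395.633)²/(676·2960.469) = 0.973274

0.973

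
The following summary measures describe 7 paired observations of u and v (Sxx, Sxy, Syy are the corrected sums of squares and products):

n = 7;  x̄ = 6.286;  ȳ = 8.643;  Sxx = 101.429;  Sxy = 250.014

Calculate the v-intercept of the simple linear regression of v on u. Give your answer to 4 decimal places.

-6.8515

b = Sxy/Sxx = 250.014/101.429 = 2.464916
a = ȳ − b·x̄ = 8.643 − 2.464916·6.286 = -6.851464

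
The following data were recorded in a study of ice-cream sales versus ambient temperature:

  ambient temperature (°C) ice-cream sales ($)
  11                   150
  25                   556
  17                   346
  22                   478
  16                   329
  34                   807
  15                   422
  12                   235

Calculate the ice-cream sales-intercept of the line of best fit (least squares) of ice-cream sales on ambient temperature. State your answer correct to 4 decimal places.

n = 8, Σx = 152, Σy = 3323, Σxy = 73800, Σx² = 3300
Sxx = Σx² − (Σx)²/n = 3300 − 2888 = 412
Sxy = Σxy − (Σx)(Σy)/n = 73800 − 63137 = 10663
b = Sxy/Sxx = 10663/412 = 25.881068
a = ȳ − b·x̄ = 415.375 − 25.881068·19 = -76.365291

-76.3653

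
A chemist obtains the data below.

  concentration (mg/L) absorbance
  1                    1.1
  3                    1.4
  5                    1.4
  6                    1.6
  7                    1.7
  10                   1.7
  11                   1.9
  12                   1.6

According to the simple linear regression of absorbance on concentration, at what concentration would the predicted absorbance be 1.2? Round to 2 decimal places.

0.25

n = 8, Σx = 55, Σy = 12.4, Σxy = 90.9, Σx² = 485
Sxx = Σx² − (Σx)²/n = 485 − 378.125 = 106.875
Sxy = Σxy − (Σx)(Σy)/n = 90.9 − 85.25 = 5.65
b = Sxy/Sxx = 5.65/106.875 = 0.052865
a = ȳ − b·x̄ = 1.55 − 0.052865·6.875 = 1.186550
Set a + b·x = 1.2: x = (1.2 − 1.186550) / 0.052865 = 0.254425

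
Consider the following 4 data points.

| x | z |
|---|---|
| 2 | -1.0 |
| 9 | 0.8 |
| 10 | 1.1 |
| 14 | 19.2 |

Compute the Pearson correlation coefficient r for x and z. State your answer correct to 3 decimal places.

0.767

n = 4, Σx = 35, Σy = 20.1, Σxy = 285, Σx² = 381, Σy² = 371.49
Sxx = Σx² − (Σx)²/n = 381 − 306.25 = 74.75
Sxy = Σxy − (Σx)(Σy)/n = 285 − 175.875 = 109.125
Syy = Σy² − (Σy)²/n = 371.49 − 101.0025 = 270.4875
r = Sxy/√(Sxx·Syy) = 109.125/√(20218.940625) = 109.125/142.193321 = 0.767441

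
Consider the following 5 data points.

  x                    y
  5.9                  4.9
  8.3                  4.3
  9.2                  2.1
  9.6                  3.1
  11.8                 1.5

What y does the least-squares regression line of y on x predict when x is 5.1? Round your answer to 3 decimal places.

5.514

n = 5, Σx = 44.8, Σy = 15.9, Σxy = 131.38, Σx² = 419.74
Sxx = Σx² − (Σx)²/n = 419.74 − 401.408 = 18.332
Sxy = Σxy − (Σx)(Σy)/n = 131.38 − 142.464 = -11.084
b = Sxy/Sxx = -11.084/18.332 = -0.604626
a = ȳ − b·x̄ = 3.18 − (-0.604626)·8.96 = 8.597447
ŷ(5.1) = a + b·5.1 = 8.597447 + (-0.604626)·5.1 = 5.513856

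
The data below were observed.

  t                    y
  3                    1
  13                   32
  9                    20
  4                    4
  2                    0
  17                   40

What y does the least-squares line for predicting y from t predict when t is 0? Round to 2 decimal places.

n = 6, Σx = 48, Σy = 97, Σxy = 1295, Σx² = 568
Sxx = Σx² − (Σx)²/n = 568 − 384 = 184
Sxy = Σxy − (Σx)(Σy)/n = 1295 − 776 = 519
b = Sxy/Sxx = 519/184 = 2.820652
a = ȳ − b·x̄ = 16.166667 − 2.820652·8 = -6.398551
ŷ(0) = a + b·0 = -6.398551 + 2.820652·0 = -6.398551

-6.40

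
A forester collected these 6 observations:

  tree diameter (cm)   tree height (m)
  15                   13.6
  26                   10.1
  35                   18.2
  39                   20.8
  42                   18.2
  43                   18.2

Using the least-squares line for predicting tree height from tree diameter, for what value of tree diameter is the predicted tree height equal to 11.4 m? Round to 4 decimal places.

14.1754

n = 6, Σx = 200, Σy = 99.1, Σxy = 3461.8, Σx² = 7260
Sxx = Σx² − (Σx)²/n = 7260 − 6666.666667 = 593.333333
Sxy = Σxy − (Σx)(Σy)/n = 3461.8 − 3303.333333 = 158.466667
b = Sxy/Sxx = 158.466667/593.333333 = 0.267079
a = ȳ − b·x̄ = 16.516667 − 0.267079·33.333333 = 7.614045
Set a + b·x = 11.4: x = (11.4 − 7.614045) / 0.267079 = 14.175431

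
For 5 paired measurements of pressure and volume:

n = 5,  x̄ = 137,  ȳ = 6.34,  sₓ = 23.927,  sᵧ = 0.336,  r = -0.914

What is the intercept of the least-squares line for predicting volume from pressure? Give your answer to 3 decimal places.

b = r · sᵧ/sₓ = -0.914 · 0.336/23.927 = -0.012835
a = ȳ − b·x̄ = 6.34 − (-0.012835)·137 = 8.098400

8.098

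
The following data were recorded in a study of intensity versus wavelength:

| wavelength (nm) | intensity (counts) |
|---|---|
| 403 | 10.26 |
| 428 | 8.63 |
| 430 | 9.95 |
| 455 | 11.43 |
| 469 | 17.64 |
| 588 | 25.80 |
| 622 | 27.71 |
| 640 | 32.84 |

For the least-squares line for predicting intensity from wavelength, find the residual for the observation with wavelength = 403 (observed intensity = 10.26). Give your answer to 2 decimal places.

n = 8, Σx = 4035, Σy = 144.26, Σxy = 79004.35, Σx² = 2099707
Sxx = Σx² − (Σx)²/n = 2099707 − 2035153.125 = 64553.875
Sxy = Σxy − (Σx)(Σy)/n = 79004.35 − 72761.1375 = 6243.2125
b = Sxy/Sxx = 6243.2125/64553.875 = 0.096713
a = ȳ − b·x̄ = 18.0325 − 0.096713·504.375 = -30.747226
ŷ(403) = -30.747226 + 0.096713·403 = 8.228198
residual = y − ŷ = 10.26 − 8.228198 = 2.031802

2.03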